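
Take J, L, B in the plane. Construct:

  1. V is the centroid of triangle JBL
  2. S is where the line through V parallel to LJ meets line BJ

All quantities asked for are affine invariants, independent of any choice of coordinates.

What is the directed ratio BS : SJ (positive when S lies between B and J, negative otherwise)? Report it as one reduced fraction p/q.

BS:SJ = 2

Work in coordinates with J = (0, 0), L = (1, 0), B = (0, 1).
1. V is the centroid of triangle JBL ⇒ V = (1/3, 1/3)
2. S is where the line through V parallel to LJ meets line BJ ⇒ S = (0, 1/3)
S = B + t·(J−B) with t = 2/3, so BS:SJ = t:(1−t) = 2/3:1/3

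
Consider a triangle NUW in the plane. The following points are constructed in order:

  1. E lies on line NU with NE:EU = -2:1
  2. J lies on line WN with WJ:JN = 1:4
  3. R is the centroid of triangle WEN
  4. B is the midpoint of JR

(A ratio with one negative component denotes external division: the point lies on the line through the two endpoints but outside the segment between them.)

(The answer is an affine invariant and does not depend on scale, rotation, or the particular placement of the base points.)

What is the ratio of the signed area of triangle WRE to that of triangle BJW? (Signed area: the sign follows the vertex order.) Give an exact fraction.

Choose coordinates N = (0, 0), U = (1, 0), W = (0, 1).
1. E lies on line NU with NE:EU = -2:1 ⇒ E = (2, 0)
2. J lies on line WN with WJ:JN = 1:4 ⇒ J = (0, 4/5)
3. R is the centroid of triangle WEN ⇒ R = (2/3, 1/3)
4. B is the midpoint of JR ⇒ B = (1/3, 17/30)
2·[WRE] = 2/3, 2·[BJW] = -1/15
[WRE]:[BJW] = 2/3:-1/15 = -10

[WRE]:[BJW] = -10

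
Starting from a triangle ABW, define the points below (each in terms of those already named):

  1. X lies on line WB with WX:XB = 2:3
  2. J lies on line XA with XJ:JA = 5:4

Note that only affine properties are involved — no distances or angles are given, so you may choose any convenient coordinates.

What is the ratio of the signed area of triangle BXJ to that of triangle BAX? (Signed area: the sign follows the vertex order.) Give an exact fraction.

[BXJ]:[BAX] = -5/9

Work in coordinates with A = (0, 0), B = (1, 0), W = (0, 1).
1. X lies on line WB with WX:XB = 2:3 ⇒ X = (2/5, 3/5)
2. J lies on line XA with XJ:JA = 5:4 ⇒ J = (8/45, 4/15)
2·[BXJ] = 1/3, 2·[BAX] = -3/5
[BXJ]:[BAX] = 1/3:-3/5 = -5/9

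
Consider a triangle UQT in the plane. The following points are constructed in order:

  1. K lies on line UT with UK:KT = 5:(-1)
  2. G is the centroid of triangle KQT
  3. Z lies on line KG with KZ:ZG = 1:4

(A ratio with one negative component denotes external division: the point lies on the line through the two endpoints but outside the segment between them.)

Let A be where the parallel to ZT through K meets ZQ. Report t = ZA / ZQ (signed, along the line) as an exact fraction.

Assign U = (0, 0), Q = (1, 0), T = (0, 1) — the answer is frame-independent, so this choice is without loss of generality.
1. K lies on line UT with UK:KT = 5:(-1) ⇒ K = (0, 5/4)
2. G is the centroid of triangle KQT ⇒ G = (1/3, 3/4)
3. Z lies on line KG with KZ:ZG = 1:4 ⇒ Z = (1/15, 23/20)
through K parallel to ZT: direction (-1/15, -3/20); meets ZQ at A = (-1/195, 161/130)
A = Z + t·(Q−Z) with t = -1/13

t = -1/13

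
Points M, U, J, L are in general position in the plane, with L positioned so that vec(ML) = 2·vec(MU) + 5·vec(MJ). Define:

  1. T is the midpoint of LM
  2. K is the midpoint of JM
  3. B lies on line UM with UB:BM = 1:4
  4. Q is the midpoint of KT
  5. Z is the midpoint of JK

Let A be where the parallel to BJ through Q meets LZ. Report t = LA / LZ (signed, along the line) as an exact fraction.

t = 43/54

Set M = (0, 0), U = (1, 0), J = (0, 1), L = (2, 5); any affine frame gives the same invariant.
1. T is the midpoint of LM ⇒ T = (1, 5/2)
2. K is the midpoint of JM ⇒ K = (0, 1/2)
3. B lies on line UM with UB:BM = 1:4 ⇒ B = (4/5, 0)
4. Q is the midpoint of KT ⇒ Q = (1/2, 3/2)
5. Z is the midpoint of JK ⇒ Z = (0, 3/4)
through Q parallel to BJ: direction (-4/5, 1); meets LZ at A = (11/27, 349/216)
A = L + t·(Z−L) with t = 43/54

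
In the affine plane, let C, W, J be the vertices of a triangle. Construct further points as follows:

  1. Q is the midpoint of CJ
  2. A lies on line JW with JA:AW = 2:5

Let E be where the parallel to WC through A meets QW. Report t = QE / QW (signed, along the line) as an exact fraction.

t = -3/7

Work in coordinates with C = (0, 0), W = (1, 0), J = (0, 1).
1. Q is the midpoint of CJ ⇒ Q = (0, 1/2)
2. A lies on line JW with JA:AW = 2:5 ⇒ A = (2/7, 5/7)
through A parallel to WC: direction (-1, 0); meets QW at E = (-3/7, 5/7)
E = Q + t·(W−Q) with t = -3/7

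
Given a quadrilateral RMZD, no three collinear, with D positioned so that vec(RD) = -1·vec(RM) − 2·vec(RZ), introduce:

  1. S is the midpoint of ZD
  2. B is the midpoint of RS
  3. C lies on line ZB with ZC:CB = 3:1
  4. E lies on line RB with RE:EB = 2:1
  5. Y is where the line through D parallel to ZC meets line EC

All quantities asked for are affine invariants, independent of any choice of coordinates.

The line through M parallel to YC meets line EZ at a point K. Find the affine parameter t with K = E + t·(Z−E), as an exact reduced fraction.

t = 13/3

Assign R = (0, 0), M = (1, 0), Z = (0, 1), D = (-1, -2) — the answer is frame-independent, so this choice is without loss of generality.
1. S is the midpoint of ZD ⇒ S = (-1/2, -1/2)
2. B is the midpoint of RS ⇒ B = (-1/4, -1/4)
3. C lies on line ZB with ZC:CB = 3:1 ⇒ C = (-3/16, 1/16)
4. E lies on line RB with RE:EB = 2:1 ⇒ E = (-1/6, -1/6)
5. Y is where the line through D parallel to ZC meets line EC ⇒ Y = (-5/16, 23/16)
through M parallel to YC: direction (1/8, -11/8); meets EZ at K = (5/9, 44/9)
K = E + t·(Z−E) with t = 13/3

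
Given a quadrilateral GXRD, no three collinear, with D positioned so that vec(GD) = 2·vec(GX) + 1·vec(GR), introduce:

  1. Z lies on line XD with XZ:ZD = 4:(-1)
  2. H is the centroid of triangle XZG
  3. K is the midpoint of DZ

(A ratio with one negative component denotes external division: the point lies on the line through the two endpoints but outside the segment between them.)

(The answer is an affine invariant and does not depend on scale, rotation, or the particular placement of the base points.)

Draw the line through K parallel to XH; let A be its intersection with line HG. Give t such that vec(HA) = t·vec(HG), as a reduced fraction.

t = -7/8

Work in coordinates with G = (0, 0), X = (1, 0), R = (0, 1), D = (2, 1).
1. Z lies on line XD with XZ:ZD = 4:(-1) ⇒ Z = (7/3, 4/3)
2. H is the centroid of triangle XZG ⇒ H = (10/9, 4/9)
3. K is the midpoint of DZ ⇒ K = (13/6, 7/6)
through K parallel to XH: direction (1/9, 4/9); meets HG at A = (25/12, 5/6)
A = H + t·(G−H) with t = -7/8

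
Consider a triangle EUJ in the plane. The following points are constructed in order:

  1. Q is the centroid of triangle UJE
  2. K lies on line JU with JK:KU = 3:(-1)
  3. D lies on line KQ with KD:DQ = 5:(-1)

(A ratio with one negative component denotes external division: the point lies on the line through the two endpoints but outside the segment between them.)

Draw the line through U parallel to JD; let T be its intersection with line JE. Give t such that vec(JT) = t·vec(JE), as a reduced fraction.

t = -10

Set E = (0, 0), U = (1, 0), J = (0, 1); any affine frame gives the same invariant.
1. Q is the centroid of triangle UJE ⇒ Q = (1/3, 1/3)
2. K lies on line JU with JK:KU = 3:(-1) ⇒ K = (3/2, -1/2)
3. D lies on line KQ with KD:DQ = 5:(-1) ⇒ D = (1/24, 13/24)
through U parallel to JD: direction (1/24, -11/24); meets JE at T = (0, 11)
T = J + t·(E−J) with t = -10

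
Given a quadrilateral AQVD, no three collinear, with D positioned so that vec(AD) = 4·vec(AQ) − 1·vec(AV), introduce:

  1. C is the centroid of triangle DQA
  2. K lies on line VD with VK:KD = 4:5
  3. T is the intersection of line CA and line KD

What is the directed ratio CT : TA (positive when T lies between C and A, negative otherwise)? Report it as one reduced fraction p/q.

Work in coordinates with A = (0, 0), Q = (1, 0), V = (0, 1), D = (4, -1).
1. C is the centroid of triangle DQA ⇒ C = (5/3, -1/3)
2. K lies on line VD with VK:KD = 4:5 ⇒ K = (16/9, 1/9)
3. T is the intersection of line CA and line KD ⇒ T = (10/3, -2/3)
T = C + t·(A−C) with t = -1, so CT:TA = t:(1−t) = -1:2

CT:TA = -1/2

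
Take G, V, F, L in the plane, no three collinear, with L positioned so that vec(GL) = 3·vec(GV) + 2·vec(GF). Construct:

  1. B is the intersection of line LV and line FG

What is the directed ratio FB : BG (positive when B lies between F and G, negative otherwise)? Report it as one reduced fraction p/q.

FB:BG = -2

Choose coordinates G = (0, 0), V = (1, 0), F = (0, 1), L = (3, 2).
1. B is the intersection of line LV and line FG ⇒ B = (0, -1)
B = F + t·(G−F) with t = 2, so FB:BG = t:(1−t) = 2:-1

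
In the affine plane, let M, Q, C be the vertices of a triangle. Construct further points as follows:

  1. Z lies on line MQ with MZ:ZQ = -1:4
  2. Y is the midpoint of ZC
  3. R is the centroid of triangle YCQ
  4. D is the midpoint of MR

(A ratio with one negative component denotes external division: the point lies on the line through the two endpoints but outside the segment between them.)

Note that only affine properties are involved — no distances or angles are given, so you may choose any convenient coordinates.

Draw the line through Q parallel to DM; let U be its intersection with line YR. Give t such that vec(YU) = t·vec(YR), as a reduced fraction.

t = 13/4

Set M = (0, 0), Q = (1, 0), C = (0, 1); any affine frame gives the same invariant.
1. Z lies on line MQ with MZ:ZQ = -1:4 ⇒ Z = (-1/3, 0)
2. Y is the midpoint of ZC ⇒ Y = (-1/6, 1/2)
3. R is the centroid of triangle YCQ ⇒ R = (5/18, 1/2)
4. D is the midpoint of MR ⇒ D = (5/36, 1/4)
through Q parallel to DM: direction (-5/36, -1/4); meets YR at U = (23/18, 1/2)
U = Y + t·(R−Y) with t = 13/4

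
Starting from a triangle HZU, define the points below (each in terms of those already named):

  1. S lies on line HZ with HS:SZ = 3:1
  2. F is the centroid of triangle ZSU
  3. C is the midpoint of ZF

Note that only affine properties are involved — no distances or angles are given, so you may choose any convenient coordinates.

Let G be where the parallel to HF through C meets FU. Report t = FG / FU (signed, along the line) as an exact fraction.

Assign H = (0, 0), Z = (1, 0), U = (0, 1) — the answer is frame-independent, so this choice is without loss of generality.
1. S lies on line HZ with HS:SZ = 3:1 ⇒ S = (3/4, 0)
2. F is the centroid of triangle ZSU ⇒ F = (7/12, 1/3)
3. C is the midpoint of ZF ⇒ C = (19/24, 1/6)
through C parallel to HF: direction (7/12, 1/3); meets FU at G = (3/4, 1/7)
G = F + t·(U−F) with t = -2/7

t = -2/7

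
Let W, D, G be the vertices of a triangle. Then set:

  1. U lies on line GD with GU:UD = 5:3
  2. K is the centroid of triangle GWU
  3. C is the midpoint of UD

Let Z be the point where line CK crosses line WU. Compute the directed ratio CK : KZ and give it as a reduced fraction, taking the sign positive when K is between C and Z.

CK:KZ = -19/10

Set W = (0, 0), D = (1, 0), G = (0, 1); any affine frame gives the same invariant.
1. U lies on line GD with GU:UD = 5:3 ⇒ U = (5/8, 3/8)
2. K is the centroid of triangle GWU ⇒ K = (5/24, 11/24)
3. C is the midpoint of UD ⇒ C = (13/16, 3/16)
line CK meets WU at Z = (10/19, 6/19)
K = C + t·(Z−C) with t = 19/9, so CK:KZ = 19/9:-10/9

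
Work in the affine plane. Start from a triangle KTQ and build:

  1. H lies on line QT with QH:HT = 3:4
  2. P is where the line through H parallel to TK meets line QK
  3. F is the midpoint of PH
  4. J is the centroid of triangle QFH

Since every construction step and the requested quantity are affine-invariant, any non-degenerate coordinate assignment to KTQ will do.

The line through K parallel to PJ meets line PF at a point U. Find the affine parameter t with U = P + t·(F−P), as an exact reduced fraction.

Choose coordinates K = (0, 0), T = (1, 0), Q = (0, 1).
1. H lies on line QT with QH:HT = 3:4 ⇒ H = (3/7, 4/7)
2. P is where the line through H parallel to TK meets line QK ⇒ P = (0, 4/7)
3. F is the midpoint of PH ⇒ F = (3/14, 4/7)
4. J is the centroid of triangle QFH ⇒ J = (3/14, 5/7)
through K parallel to PJ: direction (3/14, 1/7); meets PF at U = (6/7, 4/7)
U = P + t·(F−P) with t = 4

t = 4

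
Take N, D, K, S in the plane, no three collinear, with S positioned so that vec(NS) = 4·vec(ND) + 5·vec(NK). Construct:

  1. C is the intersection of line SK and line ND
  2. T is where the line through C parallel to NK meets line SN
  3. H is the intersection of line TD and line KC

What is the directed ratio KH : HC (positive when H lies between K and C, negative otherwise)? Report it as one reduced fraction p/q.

KH:HC = -13/10

Assign N = (0, 0), D = (1, 0), K = (0, 1), S = (4, 5) — the answer is frame-independent, so this choice is without loss of generality.
1. C is the intersection of line SK and line ND ⇒ C = (-1, 0)
2. T is where the line through C parallel to NK meets line SN ⇒ T = (-1, -5/4)
3. H is the intersection of line TD and line KC ⇒ H = (-13/3, -10/3)
H = K + t·(C−K) with t = 13/3, so KH:HC = t:(1−t) = 13/3:-10/3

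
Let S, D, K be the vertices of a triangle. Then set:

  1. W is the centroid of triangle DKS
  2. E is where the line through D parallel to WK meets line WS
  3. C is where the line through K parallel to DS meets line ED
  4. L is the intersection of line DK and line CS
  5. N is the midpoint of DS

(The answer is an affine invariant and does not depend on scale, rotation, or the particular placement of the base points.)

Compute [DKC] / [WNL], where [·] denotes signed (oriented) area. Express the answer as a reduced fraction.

Set S = (0, 0), D = (1, 0), K = (0, 1); any affine frame gives the same invariant.
1. W is the centroid of triangle DKS ⇒ W = (1/3, 1/3)
2. E is where the line through D parallel to WK meets line WS ⇒ E = (2/3, 2/3)
3. C is where the line through K parallel to DS meets line ED ⇒ C = (1/2, 1)
4. L is the intersection of line DK and line CS ⇒ L = (1/3, 2/3)
5. N is the midpoint of DS ⇒ N = (1/2, 0)
2·[DKC] = -1/2, 2·[WNL] = 1/18
[DKC]:[WNL] = -1/2:1/18 = -9

[DKC]:[WNL] = -9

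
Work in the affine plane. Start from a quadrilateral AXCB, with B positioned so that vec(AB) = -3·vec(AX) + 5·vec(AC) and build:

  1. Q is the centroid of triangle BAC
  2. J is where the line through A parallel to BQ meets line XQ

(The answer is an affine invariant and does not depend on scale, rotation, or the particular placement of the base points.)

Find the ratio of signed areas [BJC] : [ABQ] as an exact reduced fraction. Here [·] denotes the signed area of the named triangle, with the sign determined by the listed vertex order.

Assign A = (0, 0), X = (1, 0), C = (0, 1), B = (-3, 5) — the answer is frame-independent, so this choice is without loss of generality.
1. Q is the centroid of triangle BAC ⇒ Q = (-1, 2)
2. J is where the line through A parallel to BQ meets line XQ ⇒ J = (-2, 3)
2·[BJC] = 2, 2·[ABQ] = -1
[BJC]:[ABQ] = 2:-1 = -2

[BJC]:[ABQ] = -2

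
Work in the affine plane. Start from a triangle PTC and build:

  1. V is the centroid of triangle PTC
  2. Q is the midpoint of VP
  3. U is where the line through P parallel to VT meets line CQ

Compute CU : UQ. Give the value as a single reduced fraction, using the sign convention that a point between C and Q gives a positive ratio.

Work in coordinates with P = (0, 0), T = (1, 0), C = (0, 1).
1. V is the centroid of triangle PTC ⇒ V = (1/3, 1/3)
2. Q is the midpoint of VP ⇒ Q = (1/6, 1/6)
3. U is where the line through P parallel to VT meets line CQ ⇒ U = (2/9, -1/9)
U = C + t·(Q−C) with t = 4/3, so CU:UQ = t:(1−t) = 4/3:-1/3

CU:UQ = -4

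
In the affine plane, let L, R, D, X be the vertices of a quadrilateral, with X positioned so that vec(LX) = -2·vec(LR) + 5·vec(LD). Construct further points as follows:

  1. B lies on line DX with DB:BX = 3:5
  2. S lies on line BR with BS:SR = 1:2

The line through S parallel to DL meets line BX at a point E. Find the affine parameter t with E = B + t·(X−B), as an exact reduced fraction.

Choose coordinates L = (0, 0), R = (1, 0), D = (0, 1), X = (-2, 5).
1. B lies on line DX with DB:BX = 3:5 ⇒ B = (-3/4, 5/2)
2. S lies on line BR with BS:SR = 1:2 ⇒ S = (-1/6, 5/3)
through S parallel to DL: direction (0, -1); meets BX at E = (-1/6, 4/3)
E = B + t·(X−B) with t = -7/15

t = -7/15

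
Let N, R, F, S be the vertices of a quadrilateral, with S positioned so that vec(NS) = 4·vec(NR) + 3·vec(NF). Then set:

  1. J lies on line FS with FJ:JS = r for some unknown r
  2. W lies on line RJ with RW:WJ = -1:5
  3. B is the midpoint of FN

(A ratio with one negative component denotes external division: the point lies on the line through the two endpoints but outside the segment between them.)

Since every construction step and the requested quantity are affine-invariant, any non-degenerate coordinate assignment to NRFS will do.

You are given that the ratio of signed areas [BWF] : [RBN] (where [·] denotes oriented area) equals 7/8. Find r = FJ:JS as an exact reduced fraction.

Choose coordinates N = (0, 0), R = (1, 0), F = (0, 1), S = (4, 3).
1. With FJ:JS = r, write λ = r/(r+1) so J = F + λ·(S−F); J is affine-linear in λ
2. W lies on line RJ with RW:WJ = -1:5 ⇒ W is an affine combination of earlier points and hence also affine-linear in λ
3. B is the midpoint of FN ⇒ B = (0, 1/2)
Every point depending on J is an affine combination of J and λ-independent points, so each such coordinate is linear in λ; the λ² term in each signed area is a multiple of (S−F)×(S−F) = 0, so 2·[BWF] and 2·[RBN] are each linear in λ. Evaluating at λ=0 and λ=1:
  2·[BWF] = -1/2·λ + 5/8,   2·[RBN] = 1/2
So [BWF]:[RBN] = (-1/2·λ + 5/8) / (1/2). Setting this equal to 7/8:
  -1/2·λ + 5/8 = 7/8·(1/2)  ⇒  λ = 3/8
Then r = λ/(1−λ) = (3/8)/(5/8) = 3/5. Check: with r = 3/5, J = (3/2, 7/4) and [BWF]:[RBN] = 7/8 as required.

r = 3/5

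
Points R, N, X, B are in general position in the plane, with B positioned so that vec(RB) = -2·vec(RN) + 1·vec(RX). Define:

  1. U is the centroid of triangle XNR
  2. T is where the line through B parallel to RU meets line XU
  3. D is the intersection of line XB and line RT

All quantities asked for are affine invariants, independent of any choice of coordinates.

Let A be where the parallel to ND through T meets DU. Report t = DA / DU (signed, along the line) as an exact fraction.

t = -28/5

Choose coordinates R = (0, 0), N = (1, 0), X = (0, 1), B = (-2, 1).
1. U is the centroid of triangle XNR ⇒ U = (1/3, 1/3)
2. T is where the line through B parallel to RU meets line XU ⇒ T = (-2/3, 7/3)
3. D is the intersection of line XB and line RT ⇒ D = (-2/7, 1)
through T parallel to ND: direction (-9/7, 1); meets DU at A = (-394/105, 71/15)
A = D + t·(U−D) with t = -28/5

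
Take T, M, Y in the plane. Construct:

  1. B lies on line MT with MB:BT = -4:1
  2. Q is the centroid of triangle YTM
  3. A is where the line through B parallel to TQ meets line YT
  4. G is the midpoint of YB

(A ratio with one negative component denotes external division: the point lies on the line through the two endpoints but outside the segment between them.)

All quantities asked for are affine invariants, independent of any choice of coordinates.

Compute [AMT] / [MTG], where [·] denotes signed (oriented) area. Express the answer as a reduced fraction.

[AMT]:[MTG] = 2/3

Set T = (0, 0), M = (1, 0), Y = (0, 1); any affine frame gives the same invariant.
1. B lies on line MT with MB:BT = -4:1 ⇒ B = (-1/3, 0)
2. Q is the centroid of triangle YTM ⇒ Q = (1/3, 1/3)
3. A is where the line through B parallel to TQ meets line YT ⇒ A = (0, 1/3)
4. G is the midpoint of YB ⇒ G = (-1/6, 1/2)
2·[AMT] = -1/3, 2·[MTG] = -1/2
[AMT]:[MTG] = -1/3:-1/2 = 2/3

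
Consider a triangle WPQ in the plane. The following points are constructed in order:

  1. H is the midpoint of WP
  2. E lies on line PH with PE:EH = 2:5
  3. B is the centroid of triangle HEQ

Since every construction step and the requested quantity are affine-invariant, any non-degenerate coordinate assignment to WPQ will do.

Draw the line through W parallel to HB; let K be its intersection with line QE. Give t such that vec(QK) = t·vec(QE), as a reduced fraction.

t = -1/5

Choose coordinates W = (0, 0), P = (1, 0), Q = (0, 1).
1. H is the midpoint of WP ⇒ H = (1/2, 0)
2. E lies on line PH with PE:EH = 2:5 ⇒ E = (6/7, 0)
3. B is the centroid of triangle HEQ ⇒ B = (19/42, 1/3)
through W parallel to HB: direction (-1/21, 1/3); meets QE at K = (-6/35, 6/5)
K = Q + t·(E−Q) with t = -1/5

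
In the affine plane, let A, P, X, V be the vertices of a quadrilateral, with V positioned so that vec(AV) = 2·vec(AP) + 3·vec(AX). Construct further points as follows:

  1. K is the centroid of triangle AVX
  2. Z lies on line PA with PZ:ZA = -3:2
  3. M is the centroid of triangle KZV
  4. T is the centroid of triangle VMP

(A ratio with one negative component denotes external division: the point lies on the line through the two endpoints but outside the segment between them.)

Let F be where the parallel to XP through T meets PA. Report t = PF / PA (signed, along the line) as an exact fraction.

Set A = (0, 0), P = (1, 0), X = (0, 1), V = (2, 3); any affine frame gives the same invariant.
1. K is the centroid of triangle AVX ⇒ K = (2/3, 4/3)
2. Z lies on line PA with PZ:ZA = -3:2 ⇒ Z = (-2, 0)
3. M is the centroid of triangle KZV ⇒ M = (2/9, 13/9)
4. T is the centroid of triangle VMP ⇒ T = (29/27, 40/27)
through T parallel to XP: direction (1, -1); meets PA at F = (23/9, 0)
F = P + t·(A−P) with t = -14/9

t = -14/9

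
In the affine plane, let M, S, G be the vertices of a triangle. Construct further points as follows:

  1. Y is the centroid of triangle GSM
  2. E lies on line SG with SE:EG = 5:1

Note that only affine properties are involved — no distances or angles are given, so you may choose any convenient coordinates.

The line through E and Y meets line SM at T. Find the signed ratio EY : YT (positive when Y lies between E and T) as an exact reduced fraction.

EY:YT = 3/2

Assign M = (0, 0), S = (1, 0), G = (0, 1) — the answer is frame-independent, so this choice is without loss of generality.
1. Y is the centroid of triangle GSM ⇒ Y = (1/3, 1/3)
2. E lies on line SG with SE:EG = 5:1 ⇒ E = (1/6, 5/6)
line EY meets SM at T = (4/9, 0)
Y = E + t·(T−E) with t = 3/5, so EY:YT = 3/5:2/5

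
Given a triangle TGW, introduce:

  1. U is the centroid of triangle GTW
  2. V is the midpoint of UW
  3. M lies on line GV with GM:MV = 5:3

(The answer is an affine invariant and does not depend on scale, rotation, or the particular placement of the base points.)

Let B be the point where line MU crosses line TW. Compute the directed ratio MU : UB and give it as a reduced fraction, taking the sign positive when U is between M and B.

MU:UB = 7/16

Assign T = (0, 0), G = (1, 0), W = (0, 1) — the answer is frame-independent, so this choice is without loss of generality.
1. U is the centroid of triangle GTW ⇒ U = (1/3, 1/3)
2. V is the midpoint of UW ⇒ V = (1/6, 2/3)
3. M lies on line GV with GM:MV = 5:3 ⇒ M = (23/48, 5/12)
line MU meets TW at B = (0, 1/7)
U = M + t·(B−M) with t = 7/23, so MU:UB = 7/23:16/23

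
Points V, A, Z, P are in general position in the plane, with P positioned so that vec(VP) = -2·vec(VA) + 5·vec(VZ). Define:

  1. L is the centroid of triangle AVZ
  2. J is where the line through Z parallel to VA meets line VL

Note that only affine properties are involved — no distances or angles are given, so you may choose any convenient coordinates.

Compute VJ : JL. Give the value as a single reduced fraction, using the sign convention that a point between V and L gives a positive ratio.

Assign V = (0, 0), A = (1, 0), Z = (0, 1), P = (-2, 5) — the answer is frame-independent, so this choice is without loss of generality.
1. L is the centroid of triangle AVZ ⇒ L = (1/3, 1/3)
2. J is where the line through Z parallel to VA meets line VL ⇒ J = (1, 1)
J = V + t·(L−V) with t = 3, so VJ:JL = t:(1−t) = 3:-2

VJ:JL = -3/2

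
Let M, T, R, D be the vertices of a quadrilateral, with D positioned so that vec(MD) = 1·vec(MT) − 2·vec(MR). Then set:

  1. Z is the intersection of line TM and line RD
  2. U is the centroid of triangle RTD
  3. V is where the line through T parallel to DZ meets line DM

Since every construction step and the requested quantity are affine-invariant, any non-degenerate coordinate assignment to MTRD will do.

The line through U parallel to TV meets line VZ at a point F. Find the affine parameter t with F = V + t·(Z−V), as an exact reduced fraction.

t = 2/3

Assign M = (0, 0), T = (1, 0), R = (0, 1), D = (1, -2) — the answer is frame-independent, so this choice is without loss of generality.
1. Z is the intersection of line TM and line RD ⇒ Z = (1/3, 0)
2. U is the centroid of triangle RTD ⇒ U = (2/3, -1/3)
3. V is where the line through T parallel to DZ meets line DM ⇒ V = (3, -6)
through U parallel to TV: direction (2, -6); meets VZ at F = (11/9, -2)
F = V + t·(Z−V) with t = 2/3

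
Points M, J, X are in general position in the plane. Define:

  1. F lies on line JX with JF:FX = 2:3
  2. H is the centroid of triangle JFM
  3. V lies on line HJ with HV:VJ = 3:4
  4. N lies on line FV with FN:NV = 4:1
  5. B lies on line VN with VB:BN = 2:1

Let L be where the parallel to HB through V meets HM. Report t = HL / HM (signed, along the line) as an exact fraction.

t = 6/25

Set M = (0, 0), J = (1, 0), X = (0, 1); any affine frame gives the same invariant.
1. F lies on line JX with JF:FX = 2:3 ⇒ F = (3/5, 2/5)
2. H is the centroid of triangle JFM ⇒ H = (8/15, 2/15)
3. V lies on line HJ with HV:VJ = 3:4 ⇒ V = (11/15, 8/105)
4. N lies on line FV with FN:NV = 4:1 ⇒ N = (53/75, 74/525)
5. B lies on line VN with VB:BN = 2:1 ⇒ B = (161/225, 188/1575)
through V parallel to HB: direction (41/225, -22/1575); meets HM at L = (152/375, 38/375)
L = H + t·(M−H) with t = 6/25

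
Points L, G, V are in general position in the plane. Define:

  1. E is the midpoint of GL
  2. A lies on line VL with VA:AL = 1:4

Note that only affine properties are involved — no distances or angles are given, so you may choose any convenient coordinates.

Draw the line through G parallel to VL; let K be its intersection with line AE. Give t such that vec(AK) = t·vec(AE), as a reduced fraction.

Work in coordinates with L = (0, 0), G = (1, 0), V = (0, 1).
1. E is the midpoint of GL ⇒ E = (1/2, 0)
2. A lies on line VL with VA:AL = 1:4 ⇒ A = (0, 4/5)
through G parallel to VL: direction (0, -1); meets AE at K = (1, -4/5)
K = A + t·(E−A) with t = 2

t = 2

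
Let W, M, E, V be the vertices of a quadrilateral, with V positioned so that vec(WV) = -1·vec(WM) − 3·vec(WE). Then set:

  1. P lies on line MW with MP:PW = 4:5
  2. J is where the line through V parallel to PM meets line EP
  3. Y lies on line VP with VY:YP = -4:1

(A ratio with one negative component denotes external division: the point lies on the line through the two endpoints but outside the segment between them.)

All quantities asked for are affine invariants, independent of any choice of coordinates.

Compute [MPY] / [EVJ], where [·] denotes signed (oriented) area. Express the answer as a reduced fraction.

[MPY]:[EVJ] = -1/29

Choose coordinates W = (0, 0), M = (1, 0), E = (0, 1), V = (-1, -3).
1. P lies on line MW with MP:PW = 4:5 ⇒ P = (5/9, 0)
2. J is where the line through V parallel to PM meets line EP ⇒ J = (20/9, -3)
3. Y lies on line VP with VY:YP = -4:1 ⇒ Y = (29/27, 1)
2·[MPY] = -4/9, 2·[EVJ] = 116/9
[MPY]:[EVJ] = -4/9:116/9 = -1/29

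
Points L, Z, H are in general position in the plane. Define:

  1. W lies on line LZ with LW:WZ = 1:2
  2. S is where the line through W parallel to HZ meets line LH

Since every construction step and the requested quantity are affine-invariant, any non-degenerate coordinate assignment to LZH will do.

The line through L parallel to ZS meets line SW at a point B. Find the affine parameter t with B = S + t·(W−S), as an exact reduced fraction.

t = 3/2

Set L = (0, 0), Z = (1, 0), H = (0, 1); any affine frame gives the same invariant.
1. W lies on line LZ with LW:WZ = 1:2 ⇒ W = (1/3, 0)
2. S is where the line through W parallel to HZ meets line LH ⇒ S = (0, 1/3)
through L parallel to ZS: direction (-1, 1/3); meets SW at B = (1/2, -1/6)
B = S + t·(W−S) with t = 3/2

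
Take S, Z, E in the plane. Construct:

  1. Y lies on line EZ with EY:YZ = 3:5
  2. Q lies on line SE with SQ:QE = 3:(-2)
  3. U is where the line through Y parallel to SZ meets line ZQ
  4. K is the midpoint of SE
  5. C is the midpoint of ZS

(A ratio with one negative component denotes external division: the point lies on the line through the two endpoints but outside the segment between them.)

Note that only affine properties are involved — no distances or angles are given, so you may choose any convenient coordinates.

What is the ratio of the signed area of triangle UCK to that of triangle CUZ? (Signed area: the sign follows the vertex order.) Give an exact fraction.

Assign S = (0, 0), Z = (1, 0), E = (0, 1) — the answer is frame-independent, so this choice is without loss of generality.
1. Y lies on line EZ with EY:YZ = 3:5 ⇒ Y = (3/8, 5/8)
2. Q lies on line SE with SQ:QE = 3:(-2) ⇒ Q = (0, 3)
3. U is where the line through Y parallel to SZ meets line ZQ ⇒ U = (19/24, 5/8)
4. K is the midpoint of SE ⇒ K = (0, 1/2)
5. C is the midpoint of ZS ⇒ C = (1/2, 0)
2·[UCK] = -11/24, 2·[CUZ] = -5/16
[UCK]:[CUZ] = -11/24:-5/16 = 22/15

[UCK]:[CUZ] = 22/15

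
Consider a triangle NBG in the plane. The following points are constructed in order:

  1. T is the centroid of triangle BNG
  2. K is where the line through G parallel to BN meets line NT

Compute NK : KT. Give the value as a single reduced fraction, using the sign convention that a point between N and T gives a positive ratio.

Set N = (0, 0), B = (1, 0), G = (0, 1); any affine frame gives the same invariant.
1. T is the centroid of triangle BNG ⇒ T = (1/3, 1/3)
2. K is where the line through G parallel to BN meets line NT ⇒ K = (1, 1)
K = N + t·(T−N) with t = 3, so NK:KT = t:(1−t) = 3:-2

NK:KT = -3/2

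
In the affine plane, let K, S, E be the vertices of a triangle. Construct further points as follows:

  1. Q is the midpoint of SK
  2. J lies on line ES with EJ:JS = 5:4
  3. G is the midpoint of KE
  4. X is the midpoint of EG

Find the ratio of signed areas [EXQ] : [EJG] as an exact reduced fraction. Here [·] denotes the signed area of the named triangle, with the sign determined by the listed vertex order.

[EXQ]:[EJG] = -9/20

Assign K = (0, 0), S = (1, 0), E = (0, 1) — the answer is frame-independent, so this choice is without loss of generality.
1. Q is the midpoint of SK ⇒ Q = (1/2, 0)
2. J lies on line ES with EJ:JS = 5:4 ⇒ J = (5/9, 4/9)
3. G is the midpoint of KE ⇒ G = (0, 1/2)
4. X is the midpoint of EG ⇒ X = (0, 3/4)
2·[EXQ] = 1/8, 2·[EJG] = -5/18
[EXQ]:[EJG] = 1/8:-5/18 = -9/20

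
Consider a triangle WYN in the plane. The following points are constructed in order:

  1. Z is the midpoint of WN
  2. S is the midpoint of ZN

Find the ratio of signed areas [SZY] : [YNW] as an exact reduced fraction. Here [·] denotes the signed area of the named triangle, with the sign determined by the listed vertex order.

[SZY]:[YNW] = 1/4

Assign W = (0, 0), Y = (1, 0), N = (0, 1) — the answer is frame-independent, so this choice is without loss of generality.
1. Z is the midpoint of WN ⇒ Z = (0, 1/2)
2. S is the midpoint of ZN ⇒ S = (0, 3/4)
2·[SZY] = 1/4, 2·[YNW] = 1
[SZY]:[YNW] = 1/4:1 = 1/4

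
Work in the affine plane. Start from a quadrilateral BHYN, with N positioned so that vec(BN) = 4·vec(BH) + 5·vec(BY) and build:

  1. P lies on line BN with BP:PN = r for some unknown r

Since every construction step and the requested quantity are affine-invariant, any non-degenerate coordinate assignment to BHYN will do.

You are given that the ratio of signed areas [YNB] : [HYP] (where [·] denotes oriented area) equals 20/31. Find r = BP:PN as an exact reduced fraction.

r = 4

Choose coordinates B = (0, 0), H = (1, 0), Y = (0, 1), N = (4, 5).
1. With BP:PN = r, write λ = r/(r+1) so P = B + λ·(N−B); P is affine-linear in λ
Every point depending on P is an affine combination of P and λ-independent points, so each such coordinate is linear in λ; the λ² term in each signed area is a multiple of (N−B)×(N−B) = 0, so 2·[YNB] and 2·[HYP] are each linear in λ. Evaluating at λ=0 and λ=1:
  2·[YNB] = -4,   2·[HYP] = -9·λ + 1
So [YNB]:[HYP] = (-4) / (-9·λ + 1). Setting this equal to 20/31:
  -4 = 20/31·(-9·λ + 1)  ⇒  λ = 4/5
Then r = λ/(1−λ) = (4/5)/(1/5) = 4. Check: with r = 4, P = (16/5, 4) and [YNB]:[HYP] = 20/31 as required.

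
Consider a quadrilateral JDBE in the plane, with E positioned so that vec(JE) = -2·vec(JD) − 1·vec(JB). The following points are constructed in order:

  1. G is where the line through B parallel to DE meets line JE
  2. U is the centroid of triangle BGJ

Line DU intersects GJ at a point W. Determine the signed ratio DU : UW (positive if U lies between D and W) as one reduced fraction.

DU:UW = -5/2

Choose coordinates J = (0, 0), D = (1, 0), B = (0, 1), E = (-2, -1).
1. G is where the line through B parallel to DE meets line JE ⇒ G = (6, 3)
2. U is the centroid of triangle BGJ ⇒ U = (2, 4/3)
line DU meets GJ at W = (8/5, 4/5)
U = D + t·(W−D) with t = 5/3, so DU:UW = 5/3:-2/3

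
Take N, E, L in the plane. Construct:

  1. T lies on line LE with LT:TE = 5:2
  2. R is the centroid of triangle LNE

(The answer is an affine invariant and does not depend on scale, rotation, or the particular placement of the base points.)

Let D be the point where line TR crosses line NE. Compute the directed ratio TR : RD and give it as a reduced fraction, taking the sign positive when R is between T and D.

Assign N = (0, 0), E = (1, 0), L = (0, 1) — the answer is frame-independent, so this choice is without loss of generality.
1. T lies on line LE with LT:TE = 5:2 ⇒ T = (5/7, 2/7)
2. R is the centroid of triangle LNE ⇒ R = (1/3, 1/3)
line TR meets NE at D = (3, 0)
R = T + t·(D−T) with t = -1/6, so TR:RD = -1/6:7/6

TR:RD = -1/7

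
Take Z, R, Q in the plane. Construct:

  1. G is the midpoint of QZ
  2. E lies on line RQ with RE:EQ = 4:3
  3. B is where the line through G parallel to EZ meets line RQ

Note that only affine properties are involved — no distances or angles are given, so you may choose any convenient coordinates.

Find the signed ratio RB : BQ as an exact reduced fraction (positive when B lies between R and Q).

Set Z = (0, 0), R = (1, 0), Q = (0, 1); any affine frame gives the same invariant.
1. G is the midpoint of QZ ⇒ G = (0, 1/2)
2. E lies on line RQ with RE:EQ = 4:3 ⇒ E = (3/7, 4/7)
3. B is where the line through G parallel to EZ meets line RQ ⇒ B = (3/14, 11/14)
B = R + t·(Q−R) with t = 11/14, so RB:BQ = t:(1−t) = 11/14:3/14

RB:BQ = 11/3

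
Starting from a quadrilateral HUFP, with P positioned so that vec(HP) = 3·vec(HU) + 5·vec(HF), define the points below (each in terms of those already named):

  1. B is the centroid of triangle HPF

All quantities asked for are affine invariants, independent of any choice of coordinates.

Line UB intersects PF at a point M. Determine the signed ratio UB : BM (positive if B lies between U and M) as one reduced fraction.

UB:BM = 6

Work in coordinates with H = (0, 0), U = (1, 0), F = (0, 1), P = (3, 5).
1. B is the centroid of triangle HPF ⇒ B = (1, 2)
line UB meets PF at M = (1, 7/3)
B = U + t·(M−U) with t = 6/7, so UB:BM = 6/7:1/7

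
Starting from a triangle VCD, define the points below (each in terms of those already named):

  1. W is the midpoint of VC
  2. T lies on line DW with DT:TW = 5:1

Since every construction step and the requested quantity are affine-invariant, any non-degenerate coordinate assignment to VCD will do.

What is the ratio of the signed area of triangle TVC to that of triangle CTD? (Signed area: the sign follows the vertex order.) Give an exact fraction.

[TVC]:[CTD] = -2/5

Choose coordinates V = (0, 0), C = (1, 0), D = (0, 1).
1. W is the midpoint of VC ⇒ W = (1/2, 0)
2. T lies on line DW with DT:TW = 5:1 ⇒ T = (5/12, 1/6)
2·[TVC] = 1/6, 2·[CTD] = -5/12
[TVC]:[CTD] = 1/6:-5/12 = -2/5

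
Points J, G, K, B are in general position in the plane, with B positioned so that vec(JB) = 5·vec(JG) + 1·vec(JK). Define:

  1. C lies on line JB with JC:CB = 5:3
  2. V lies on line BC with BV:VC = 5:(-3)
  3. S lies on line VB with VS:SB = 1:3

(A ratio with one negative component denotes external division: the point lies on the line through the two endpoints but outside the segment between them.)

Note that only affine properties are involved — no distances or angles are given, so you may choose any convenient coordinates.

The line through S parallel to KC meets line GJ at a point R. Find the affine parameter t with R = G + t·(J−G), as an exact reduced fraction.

t = -71/24

Assign J = (0, 0), G = (1, 0), K = (0, 1), B = (5, 1) — the answer is frame-independent, so this choice is without loss of generality.
1. C lies on line JB with JC:CB = 5:3 ⇒ C = (25/8, 5/8)
2. V lies on line BC with BV:VC = 5:(-3) ⇒ V = (5/16, 1/16)
3. S lies on line VB with VS:SB = 1:3 ⇒ S = (95/64, 19/64)
through S parallel to KC: direction (25/8, -3/8); meets GJ at R = (95/24, 0)
R = G + t·(J−G) with t = -71/24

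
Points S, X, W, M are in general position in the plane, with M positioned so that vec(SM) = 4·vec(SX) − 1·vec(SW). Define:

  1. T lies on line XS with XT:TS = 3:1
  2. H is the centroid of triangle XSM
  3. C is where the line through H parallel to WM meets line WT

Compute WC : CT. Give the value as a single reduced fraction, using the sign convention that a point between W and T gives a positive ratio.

Work in coordinates with S = (0, 0), X = (1, 0), W = (0, 1), M = (4, -1).
1. T lies on line XS with XT:TS = 3:1 ⇒ T = (1/4, 0)
2. H is the centroid of triangle XSM ⇒ H = (5/3, -1/3)
3. C is where the line through H parallel to WM meets line WT ⇒ C = (1/7, 3/7)
C = W + t·(T−W) with t = 4/7, so WC:CT = t:(1−t) = 4/7:3/7

WC:CT = 4/3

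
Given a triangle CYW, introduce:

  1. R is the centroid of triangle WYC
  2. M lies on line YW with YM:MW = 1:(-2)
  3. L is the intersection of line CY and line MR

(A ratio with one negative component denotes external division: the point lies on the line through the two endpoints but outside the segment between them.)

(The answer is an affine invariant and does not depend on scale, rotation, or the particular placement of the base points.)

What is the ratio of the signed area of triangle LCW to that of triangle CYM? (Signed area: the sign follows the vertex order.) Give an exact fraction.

Work in coordinates with C = (0, 0), Y = (1, 0), W = (0, 1).
1. R is the centroid of triangle WYC ⇒ R = (1/3, 1/3)
2. M lies on line YW with YM:MW = 1:(-2) ⇒ M = (2, -1)
3. L is the intersection of line CY and line MR ⇒ L = (3/4, 0)
2·[LCW] = -3/4, 2·[CYM] = -1
[LCW]:[CYM] = -3/4:-1 = 3/4

[LCW]:[CYM] = 3/4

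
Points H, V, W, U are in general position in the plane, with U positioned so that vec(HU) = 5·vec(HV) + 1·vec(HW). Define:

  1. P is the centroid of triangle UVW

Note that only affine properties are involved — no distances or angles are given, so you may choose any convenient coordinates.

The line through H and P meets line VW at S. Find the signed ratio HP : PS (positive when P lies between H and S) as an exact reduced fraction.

HP:PS = -8/5

Set H = (0, 0), V = (1, 0), W = (0, 1), U = (5, 1); any affine frame gives the same invariant.
1. P is the centroid of triangle UVW ⇒ P = (2, 2/3)
line HP meets VW at S = (3/4, 1/4)
P = H + t·(S−H) with t = 8/3, so HP:PS = 8/3:-5/3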